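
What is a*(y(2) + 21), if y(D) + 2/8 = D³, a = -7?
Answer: -805/4 ≈ -201.25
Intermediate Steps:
y(D) = -¼ + D³
a*(y(2) + 21) = -7*((-¼ + 2³) + 21) = -7*((-¼ + 8) + 21) = -7*(31/4 + 21) = -7*115/4 = -805/4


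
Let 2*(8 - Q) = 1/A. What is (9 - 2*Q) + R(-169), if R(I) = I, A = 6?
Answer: -1055/6 ≈ -175.83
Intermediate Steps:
Q = 95/12 (Q = 8 - ½/6 = 8 - ½*⅙ = 8 - 1/12 = 95/12 ≈ 7.9167)
(9 - 2*Q) + R(-169) = (9 - 2*95/12) - 169 = (9 - 95/6) - 169 = -41/6 - 169 = -1055/6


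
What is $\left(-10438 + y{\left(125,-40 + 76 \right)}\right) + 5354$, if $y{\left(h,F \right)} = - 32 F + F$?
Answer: $-6200$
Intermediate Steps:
$y{\left(h,F \right)} = - 31 F$
$\left(-10438 + y{\left(125,-40 + 76 \right)}\right) + 5354 = \left(-10438 - 31 \left(-40 + 76\right)\right) + 5354 = \left(-10438 - 1116\right) + 5354 = -11554 + 5354 = -6200$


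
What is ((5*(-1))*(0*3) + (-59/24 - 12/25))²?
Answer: 3108169/360000 ≈ 8.6338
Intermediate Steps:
((5*(-1))*(0*3) + (-59/24 - 12/25))² = (-5*0 + (-59*1/24 - 12*1/25))² = (0 + (-59/24 - 12/25))² = (0 - 1763/600)² = (-1763/600)² = 3108169/360000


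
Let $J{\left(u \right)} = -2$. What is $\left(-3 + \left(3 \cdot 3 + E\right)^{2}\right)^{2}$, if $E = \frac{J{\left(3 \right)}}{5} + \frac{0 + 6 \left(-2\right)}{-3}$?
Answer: $\frac{15163236}{625} \approx 24261.0$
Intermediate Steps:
$E = \frac{18}{5}$ ($E = - \frac{2}{5} + \frac{0 + 6 \left(-2\right)}{-3} = \left(-2\right) \frac{1}{5} + \left(0 - 12\right) \left(- \frac{1}{3}\right) = - \frac{2}{5} - -4 = - \frac{2}{5} + 4 = \frac{18}{5} \approx 3.6$)
$\left(-3 + \left(3 \cdot 3 + E\right)^{2}\right)^{2} = \left(-3 + \left(3 \cdot 3 + \frac{18}{5}\right)^{2}\right)^{2} = \left(-3 + \left(9 + \frac{18}{5}\right)^{2}\right)^{2} = \left(-3 + \left(\frac{63}{5}\right)^{2}\right)^{2} = \left(-3 + \frac{3969}{25}\right)^{2} = \left(\frac{3894}{25}\right)^{2} = \frac{15163236}{625}$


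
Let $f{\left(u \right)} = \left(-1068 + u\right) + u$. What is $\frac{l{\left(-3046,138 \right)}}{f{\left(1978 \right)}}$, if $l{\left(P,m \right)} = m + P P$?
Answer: $\frac{4639127}{1444} \approx 3212.7$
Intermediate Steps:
$f{\left(u \right)} = -1068 + 2 u$
$l{\left(P,m \right)} = m + P^{2}$
$\frac{l{\left(-3046,138 \right)}}{f{\left(1978 \right)}} = \frac{138 + \left(-3046\right)^{2}}{-1068 + 2 \cdot 1978} = \frac{138 + 9278116}{-1068 + 3956} = \frac{9278254}{2888} = 9278254 \cdot \frac{1}{2888} = \frac{4639127}{1444}$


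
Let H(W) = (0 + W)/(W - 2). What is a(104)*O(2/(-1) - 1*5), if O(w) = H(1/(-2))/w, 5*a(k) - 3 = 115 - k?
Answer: -2/25 ≈ -0.080000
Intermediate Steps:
a(k) = 118/5 - k/5 (a(k) = ⅗ + (115 - k)/5 = ⅗ + (23 - k/5) = 118/5 - k/5)
H(W) = W/(-2 + W)
O(w) = 1/(5*w) (O(w) = ((1/(-2))/(-2 + 1/(-2)))/w = ((1*(-½))/(-2 + 1*(-½)))/w = (-1/(2*(-2 - ½)))/w = (-1/(2*(-5/2)))/w = (-½*(-⅖))/w = 1/(5*w))
a(104)*O(2/(-1) - 1*5) = (118/5 - ⅕*104)*(1/(5*(2/(-1) - 1*5))) = (118/5 - 104/5)*(1/(5*(2*(-1) - 5))) = 14*(1/(5*(-2 - 5)))/5 = 14*((⅕)/(-7))/5 = 14*((⅕)*(-⅐))/5 = (14/5)*(-1/35) = -2/25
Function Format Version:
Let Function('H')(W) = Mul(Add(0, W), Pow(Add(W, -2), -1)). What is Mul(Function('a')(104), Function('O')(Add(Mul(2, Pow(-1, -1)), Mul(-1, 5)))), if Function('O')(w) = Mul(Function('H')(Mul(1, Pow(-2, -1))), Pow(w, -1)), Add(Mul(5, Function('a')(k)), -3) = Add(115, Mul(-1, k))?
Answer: Rational(-2, 25) ≈ -0.080000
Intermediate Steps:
Function('a')(k) = Add(Rational(118, 5), Mul(Rational(-1, 5), k)) (Function('a')(k) = Add(Rational(3, 5), Mul(Rational(1, 5), Add(115, Mul(-1, k)))) = Add(Rational(3, 5), Add(23, Mul(Rational(-1, 5), k))) = Add(Rational(118, 5), Mul(Rational(-1, 5), k)))
Function('H')(W) = Mul(W, Pow(Add(-2, W), -1))
Function('O')(w) = Mul(Rational(1, 5), Pow(w, -1)) (Function('O')(w) = Mul(Mul(Mul(1, Pow(-2, -1)), Pow(Add(-2, Mul(1, Pow(-2, -1))), -1)), Pow(w, -1)) = Mul(Mul(Mul(1, Rational(-1, 2)), Pow(Add(-2, Mul(1, Rational(-1, 2))), -1)), Pow(w, -1)) = Mul(Mul(Rational(-1, 2), Pow(Add(-2, Rational(-1, 2)), -1)), Pow(w, -1)) = Mul(Mul(Rational(-1, 2), Pow(Rational(-5, 2), -1)), Pow(w, -1)) = Mul(Mul(Rational(-1, 2), Rational(-2, 5)), Pow(w, -1)) = Mul(Rational(1, 5), Pow(w, -1)))
Mul(Function('a')(104), Function('O')(Add(Mul(2, Pow(-1, -1)), Mul(-1, 5)))) = Mul(Add(Rational(118, 5), Mul(Rational(-1, 5), 104)), Mul(Rational(1, 5), Pow(Add(Mul(2, Pow(-1, -1)), Mul(-1, 5)), -1))) = Mul(Add(Rational(118, 5), Rational(-104, 5)), Mul(Rational(1, 5), Pow(Add(Mul(2, -1), -5), -1))) = Mul(Rational(14, 5), Mul(Rational(1, 5), Pow(Add(-2, -5), -1))) = Mul(Rational(14, 5), Mul(Rational(1, 5), Pow(-7, -1))) = Mul(Rational(14, 5), Mul(Rational(1, 5), Rational(-1, 7))) = Mul(Rational(14, 5), Rational(-1, 35)) = Rational(-2, 25)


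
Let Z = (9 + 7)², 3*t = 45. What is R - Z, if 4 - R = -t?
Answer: -237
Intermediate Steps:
t = 15 (t = (⅓)*45 = 15)
Z = 256 (Z = 16² = 256)
R = 19 (R = 4 - (-1)*15 = 4 - 1*(-15) = 4 + 15 = 19)
R - Z = 19 - 1*256 = 19 - 256 = -237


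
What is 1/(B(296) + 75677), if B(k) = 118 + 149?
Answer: 1/75944 ≈ 1.3168e-5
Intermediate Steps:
B(k) = 267
1/(B(296) + 75677) = 1/(267 + 75677) = 1/75944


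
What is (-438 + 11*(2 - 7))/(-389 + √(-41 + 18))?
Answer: 191777/151344 + 493*I*√23/151344 ≈ 1.2672 + 0.015622*I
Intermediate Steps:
(-438 + 11*(2 - 7))/(-389 + √(-41 + 18)) = (-438 + 11*(-5))/(-389 + √(-23)) = (-438 - 55)/(-389 + I*√23) = -493/(-389 + I*√23)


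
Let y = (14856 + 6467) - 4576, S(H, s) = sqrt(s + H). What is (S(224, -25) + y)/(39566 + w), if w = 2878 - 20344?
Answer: 16747/22100 + sqrt(199)/22100 ≈ 0.75842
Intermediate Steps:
S(H, s) = sqrt(H + s)
y = 16747 (y = 21323 - 4576 = 16747)
w = -17466
(S(224, -25) + y)/(39566 + w) = (sqrt(224 - 25) + 16747)/(39566 - 17466) = (sqrt(199) + 16747)/22100 = (16747 + sqrt(199))*(1/22100) = 16747/22100 + sqrt(199)/22100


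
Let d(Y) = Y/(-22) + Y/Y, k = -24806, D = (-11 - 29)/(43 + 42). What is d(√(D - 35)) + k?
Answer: -24805 - 3*I*√1139/374 ≈ -24805.0 - 0.27071*I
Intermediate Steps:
D = -8/17 (D = -40/85 = -40*1/85 = -8/17 ≈ -0.47059)
d(Y) = 1 - Y/22 (d(Y) = Y*(-1/22) + 1 = -Y/22 + 1 = 1 - Y/22)
d(√(D - 35)) + k = (1 - √(-8/17 - 35)/22) - 24806 = (1 - 3*I*√1139/374) - 24806 = -24805 - 3*I*√1139/374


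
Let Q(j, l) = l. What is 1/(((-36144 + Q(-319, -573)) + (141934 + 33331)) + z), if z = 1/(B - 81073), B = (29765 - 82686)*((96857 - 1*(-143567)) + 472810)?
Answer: 37745137587/5229513322403675 ≈ 7.2177e-6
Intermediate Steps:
B = -37745056514 (B = -52921*((96857 + 143567) + 472810) = -52921*(240424 + 472810) = -52921*713234 = -37745056514)
z = -1/37745137587 (z = 1/(-37745056514 - 81073) = 1/(-37745137587) = -1/37745137587 ≈ -2.6493e-11)
1/(((-36144 + Q(-319, -573)) + (141934 + 33331)) + z) = 1/(((-36144 - 573) + (141934 + 33331)) - 1/37745137587) = 1/((-36717 + 175265) - 1/37745137587) = 1/(138548 - 1/37745137587) = 1/(5229513322403675/37745137587) = 37745137587/5229513322403675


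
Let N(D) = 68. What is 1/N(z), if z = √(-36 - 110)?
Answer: 1/68 ≈ 0.014706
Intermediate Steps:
z = I*√146 (z = √(-146) = I*√146 ≈ 12.083*I)
1/N(z) = 1/68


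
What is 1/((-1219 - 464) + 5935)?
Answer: 1/4252 ≈ 0.00023518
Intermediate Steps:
1/((-1219 - 464) + 5935) = 1/(-1683 + 5935) = 1/4252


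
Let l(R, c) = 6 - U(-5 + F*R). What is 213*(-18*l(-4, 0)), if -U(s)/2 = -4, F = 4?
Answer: 7668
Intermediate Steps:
U(s) = 8 (U(s) = -2*(-4) = 8)
l(R, c) = -2 (l(R, c) = 6 - 1*8 = 6 - 8 = -2)
213*(-18*l(-4, 0)) = 213*(-18*(-2)) = 213*36 = 7668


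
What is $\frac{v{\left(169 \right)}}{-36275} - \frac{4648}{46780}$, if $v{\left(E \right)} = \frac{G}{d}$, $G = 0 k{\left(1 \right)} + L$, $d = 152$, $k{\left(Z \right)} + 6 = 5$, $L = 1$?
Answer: $- \frac{1281409459}{12896778200} \approx -0.099359$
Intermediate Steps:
$k{\left(Z \right)} = -1$ ($k{\left(Z \right)} = -6 + 5 = -1$)
$G = 1$ ($G = 0 \left(-1\right) + 1 = 0 + 1 = 1$)
$v{\left(E \right)} = \frac{1}{152}$ ($v{\left(E \right)} = 1 \cdot \frac{1}{152} = \frac{1}{152}$)
$\frac{v{\left(169 \right)}}{-36275} - \frac{4648}{46780} = \frac{1}{152 \left(-36275\right)} - \frac{4648}{46780} = \frac{1}{152} \left(- \frac{1}{36275}\right) - \frac{1162}{11695} = - \frac{1}{5513800} - \frac{1162}{11695} = - \frac{1281409459}{12896778200}$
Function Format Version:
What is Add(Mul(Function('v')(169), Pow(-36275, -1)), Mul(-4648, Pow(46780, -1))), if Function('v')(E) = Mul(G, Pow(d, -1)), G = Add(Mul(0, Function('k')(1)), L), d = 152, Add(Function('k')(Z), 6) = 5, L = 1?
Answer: Rational(-1281409459, 12896778200) ≈ -0.099359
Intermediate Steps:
Function('k')(Z) = -1 (Function('k')(Z) = Add(-6, 5) = -1)
G = 1 (G = Add(Mul(0, -1), 1) = Add(0, 1) = 1)
Function('v')(E) = Rational(1, 152) (Function('v')(E) = Mul(1, Pow(152, -1)) = Mul(1, Rational(1, 152)) = Rational(1, 152))
Add(Mul(Function('v')(169), Pow(-36275, -1)), Mul(-4648, Pow(46780, -1))) = Add(Mul(Rational(1, 152), Pow(-36275, -1)), Mul(-4648, Pow(46780, -1))) = Add(Mul(Rational(1, 152), Rational(-1, 36275)), Mul(-4648, Rational(1, 46780))) = Add(Rational(-1, 5513800), Rational(-1162, 11695)) = Rational(-1281409459, 12896778200)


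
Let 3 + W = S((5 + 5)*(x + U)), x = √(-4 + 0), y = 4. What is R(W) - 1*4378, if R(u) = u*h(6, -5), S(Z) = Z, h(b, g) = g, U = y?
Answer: -4563 - 100*I ≈ -4563.0 - 100.0*I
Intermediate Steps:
x = 2*I (x = √(-4) = 2*I ≈ 2.0*I)
U = 4
W = 37 + 20*I (W = -3 + (5 + 5)*(2*I + 4) = -3 + 10*(4 + 2*I) = -3 + (40 + 20*I) = 37 + 20*I ≈ 37.0 + 20.0*I)
R(u) = -5*u (R(u) = u*(-5) = -5*u)
R(W) - 1*4378 = -5*(37 + 20*I) - 1*4378 = (-185 - 100*I) - 4378 = -4563 - 100*I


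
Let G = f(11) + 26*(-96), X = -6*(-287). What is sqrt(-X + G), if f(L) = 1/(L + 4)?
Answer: I*sqrt(949035)/15 ≈ 64.946*I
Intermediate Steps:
f(L) = 1/(4 + L)
X = 1722 (X = -1*(-1722) = 1722)
G = -37439/15 (G = 1/(4 + 11) + 26*(-96) = 1/15 - 2496 = -37439/15 ≈ -2495.9)
sqrt(-X + G) = sqrt(-1*1722 - 37439/15) = sqrt(-1722 - 37439/15) = sqrt(-63269/15) = I*sqrt(949035)/15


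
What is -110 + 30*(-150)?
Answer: -4610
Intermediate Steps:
-110 + 30*(-150) = -110 - 4500 = -4610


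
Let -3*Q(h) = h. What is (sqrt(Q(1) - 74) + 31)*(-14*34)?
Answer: -14756 - 476*I*sqrt(669)/3 ≈ -14756.0 - 4103.9*I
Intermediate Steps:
Q(h) = -h/3
(sqrt(Q(1) - 74) + 31)*(-14*34) = (sqrt(-1/3*1 - 74) + 31)*(-14*34) = (sqrt(-1/3 - 74) + 31)*(-476) = (sqrt(-223/3) + 31)*(-476) = (I*sqrt(669)/3 + 31)*(-476) = (31 + I*sqrt(669)/3)*(-476) = -14756 - 476*I*sqrt(669)/3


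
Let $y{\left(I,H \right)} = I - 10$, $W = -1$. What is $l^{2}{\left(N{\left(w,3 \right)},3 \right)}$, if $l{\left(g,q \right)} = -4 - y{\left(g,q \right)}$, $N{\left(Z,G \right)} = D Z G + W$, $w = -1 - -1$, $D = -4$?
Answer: $49$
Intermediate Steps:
$w = 0$ ($w = -1 + 1 = 0$)
$N{\left(Z,G \right)} = -1 - 4 G Z$ ($N{\left(Z,G \right)} = - 4 Z G - 1 = - 4 G Z - 1 = -1 - 4 G Z$)
$y{\left(I,H \right)} = -10 + I$ ($y{\left(I,H \right)} = I - 10 = -10 + I$)
$l{\left(g,q \right)} = 6 - g$ ($l{\left(g,q \right)} = -4 - \left(-10 + g\right) = 6 - g$)
$l^{2}{\left(N{\left(w,3 \right)},3 \right)} = \left(6 - \left(-1 - 12 \cdot 0\right)\right)^{2} = \left(6 - \left(-1 + 0\right)\right)^{2} = \left(6 - -1\right)^{2} = \left(6 + 1\right)^{2} = 7^{2} = 49$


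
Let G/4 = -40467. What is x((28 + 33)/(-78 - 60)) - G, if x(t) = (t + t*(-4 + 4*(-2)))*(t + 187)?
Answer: 3099889087/19044 ≈ 1.6278e+5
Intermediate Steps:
x(t) = -11*t*(187 + t) (x(t) = (t + t*(-4 - 8))*(187 + t) = (t + t*(-12))*(187 + t) = (t - 12*t)*(187 + t) = (-11*t)*(187 + t) = -11*t*(187 + t))
G = -161868 (G = 4*(-40467) = -161868)
x((28 + 33)/(-78 - 60)) - G = -11*(28 + 33)/(-78 - 60)*(187 + (28 + 33)/(-78 - 60)) - 1*(-161868) = -11*61/(-138)*(187 + 61/(-138)) + 161868 = -11*61*(-1/138)*(187 + 61*(-1/138)) + 161868 = -11*(-61/138)*(187 - 61/138) + 161868 = -11*(-61/138)*25745/138 + 161868 = 17274895/19044 + 161868 = 3099889087/19044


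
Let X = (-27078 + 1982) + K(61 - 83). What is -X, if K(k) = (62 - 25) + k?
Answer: 25081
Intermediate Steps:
K(k) = 37 + k
X = -25081 (X = (-27078 + 1982) + (37 + (61 - 83)) = -25096 + (37 - 22) = -25096 + 15 = -25081)
-X = -1*(-25081) = 25081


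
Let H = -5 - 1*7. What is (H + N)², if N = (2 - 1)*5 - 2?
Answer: 81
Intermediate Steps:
H = -12 (H = -5 - 7 = -12)
N = 3 (N = 1*5 - 2 = 5 - 2 = 3)
(H + N)² = (-12 + 3)² = (-9)² = 81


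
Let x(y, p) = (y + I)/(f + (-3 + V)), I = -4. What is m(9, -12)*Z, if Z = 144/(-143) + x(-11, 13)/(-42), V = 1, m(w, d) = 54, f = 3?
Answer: -35127/1001 ≈ -35.092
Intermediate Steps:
x(y, p) = -4 + y (x(y, p) = (y - 4)/(3 + (-3 + 1)) = (-4 + y)/(3 - 2) = (-4 + y)/1 = (-4 + y)*1 = -4 + y)
Z = -1301/2002 (Z = 144/(-143) + (-4 - 11)/(-42) = 144*(-1/143) - 15*(-1/42) = -144/143 + 5/14 = -1301/2002 ≈ -0.64985)
m(9, -12)*Z = 54*(-1301/2002) = -35127/1001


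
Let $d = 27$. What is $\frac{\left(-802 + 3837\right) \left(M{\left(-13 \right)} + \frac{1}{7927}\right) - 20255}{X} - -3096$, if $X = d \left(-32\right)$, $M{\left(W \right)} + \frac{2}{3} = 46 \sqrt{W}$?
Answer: $\frac{16035658801}{5136696} - \frac{69805 i \sqrt{13}}{432} \approx 3121.8 - 582.61 i$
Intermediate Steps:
$M{\left(W \right)} = - \frac{2}{3} + 46 \sqrt{W}$
$X = -864$ ($X = 27 \left(-32\right) = -864$)
$\frac{\left(-802 + 3837\right) \left(M{\left(-13 \right)} + \frac{1}{7927}\right) - 20255}{X} - -3096 = \frac{\left(-802 + 3837\right) \left(\left(- \frac{2}{3} + 46 \sqrt{-13}\right) + \frac{1}{7927}\right) - 20255}{-864} - -3096 = \left(3035 \left(\left(- \frac{2}{3} + 46 i \sqrt{13}\right) + \frac{1}{7927}\right) - 20255\right) \left(- \frac{1}{864}\right) + 3096 = \left(3035 \left(- \frac{15851}{23781} + 46 i \sqrt{13}\right) - 20255\right) \left(- \frac{1}{864}\right) + 3096 = \left(\left(- \frac{48107785}{23781} + 139610 i \sqrt{13}\right) - 20255\right) \left(- \frac{1}{864}\right) + 3096 = \left(- \frac{529791940}{23781} + 139610 i \sqrt{13}\right) \left(- \frac{1}{864}\right) + 3096 = \left(\frac{132447985}{5136696} - \frac{69805 i \sqrt{13}}{432}\right) + 3096 = \frac{16035658801}{5136696} - \frac{69805 i \sqrt{13}}{432}$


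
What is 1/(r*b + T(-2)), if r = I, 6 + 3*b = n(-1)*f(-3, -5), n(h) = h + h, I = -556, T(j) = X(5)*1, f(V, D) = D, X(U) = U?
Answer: -3/2209 ≈ -0.0013581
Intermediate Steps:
T(j) = 5 (T(j) = 5*1 = 5)
n(h) = 2*h
b = 4/3 (b = -2 + ((2*(-1))*(-5))/3 = -2 + (-2*(-5))/3 = -2 + (⅓)*10 = -2 + 10/3 = 4/3 ≈ 1.3333)
r = -556
1/(r*b + T(-2)) = 1/(-556*4/3 + 5) = 1/(-2224/3 + 5) = 1/(-2209/3) = -3/2209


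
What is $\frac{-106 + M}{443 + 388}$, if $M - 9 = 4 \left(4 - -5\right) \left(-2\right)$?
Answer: $- \frac{169}{831} \approx -0.20337$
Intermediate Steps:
$M = -63$ ($M = 9 + 4 \left(4 - -5\right) \left(-2\right) = 9 + 4 \left(4 + 5\right) \left(-2\right) = 9 + 4 \cdot 9 \left(-2\right) = 9 + 36 \left(-2\right) = 9 - 72 = -63$)
$\frac{-106 + M}{443 + 388} = \frac{-106 - 63}{443 + 388} = - \frac{169}{831}$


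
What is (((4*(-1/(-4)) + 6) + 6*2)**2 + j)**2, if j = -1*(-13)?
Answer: 139876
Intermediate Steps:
j = 13
(((4*(-1/(-4)) + 6) + 6*2)**2 + j)**2 = (((4*(-1/(-4)) + 6) + 6*2)**2 + 13)**2 = (((4*(-1*(-1/4)) + 6) + 12)**2 + 13)**2 = (((4*(1/4) + 6) + 12)**2 + 13)**2 = (((1 + 6) + 12)**2 + 13)**2 = ((7 + 12)**2 + 13)**2 = (19**2 + 13)**2 = (361 + 13)**2 = 374**2 = 139876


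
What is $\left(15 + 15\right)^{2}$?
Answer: $900$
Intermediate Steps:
$\left(15 + 15\right)^{2} = 30^{2} = 900$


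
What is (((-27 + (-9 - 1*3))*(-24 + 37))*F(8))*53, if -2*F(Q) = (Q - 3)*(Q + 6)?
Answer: 940485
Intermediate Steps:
F(Q) = -(-3 + Q)*(6 + Q)/2 (F(Q) = -(Q - 3)*(Q + 6)/2 = -(-3 + Q)*(6 + Q)/2)
(((-27 + (-9 - 1*3))*(-24 + 37))*F(8))*53 = (((-27 + (-9 - 1*3))*(-24 + 37))*(9 - 3/2*8 - 1/2*8**2))*53 = (((-27 + (-9 - 3))*13)*(9 - 12 - 1/2*64))*53 = (((-27 - 12)*13)*(9 - 12 - 32))*53 = (-39*13*(-35))*53 = -507*(-35)*53 = 17745*53 = 940485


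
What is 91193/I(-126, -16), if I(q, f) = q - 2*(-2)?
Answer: -91193/122 ≈ -747.48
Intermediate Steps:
I(q, f) = 4 + q (I(q, f) = q + 4 = 4 + q)
91193/I(-126, -16) = 91193/(4 - 126) = 91193/(-122) = 91193*(-1/122) = -91193/122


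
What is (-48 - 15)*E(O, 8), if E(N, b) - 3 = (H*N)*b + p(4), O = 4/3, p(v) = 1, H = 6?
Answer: -4284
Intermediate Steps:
O = 4/3 (O = 4*(⅓) = 4/3 ≈ 1.3333)
E(N, b) = 4 + 6*N*b (E(N, b) = 3 + ((6*N)*b + 1) = 3 + (6*N*b + 1) = 3 + (1 + 6*N*b) = 4 + 6*N*b)
(-48 - 15)*E(O, 8) = (-48 - 15)*(4 + 6*(4/3)*8) = -63*(4 + 64) = -63*68 = -4284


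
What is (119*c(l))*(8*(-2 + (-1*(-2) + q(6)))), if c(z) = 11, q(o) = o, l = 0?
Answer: 62832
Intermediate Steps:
(119*c(l))*(8*(-2 + (-1*(-2) + q(6)))) = (119*11)*(8*(-2 + (-1*(-2) + 6))) = 1309*(8*(-2 + (2 + 6))) = 1309*(8*(-2 + 8)) = 1309*(8*6) = 1309*48 = 62832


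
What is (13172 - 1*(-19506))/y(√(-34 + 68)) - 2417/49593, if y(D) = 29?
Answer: 1620529961/1438197 ≈ 1126.8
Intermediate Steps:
(13172 - 1*(-19506))/y(√(-34 + 68)) - 2417/49593 = (13172 - 1*(-19506))/29 - 2417/49593 = (13172 + 19506)*(1/29) - 2417*1/49593 = 32678*(1/29) - 2417/49593 = 32678/29 - 2417/49593 = 1620529961/1438197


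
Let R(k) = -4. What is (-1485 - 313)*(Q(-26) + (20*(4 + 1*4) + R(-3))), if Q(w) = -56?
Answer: -179800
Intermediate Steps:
(-1485 - 313)*(Q(-26) + (20*(4 + 1*4) + R(-3))) = (-1485 - 313)*(-56 + (20*(4 + 1*4) - 4)) = -1798*(-56 + (20*(4 + 4) - 4)) = -1798*(-56 + (20*8 - 4)) = -1798*(-56 + (160 - 4)) = -1798*(-56 + 156) = -1798*100 = -179800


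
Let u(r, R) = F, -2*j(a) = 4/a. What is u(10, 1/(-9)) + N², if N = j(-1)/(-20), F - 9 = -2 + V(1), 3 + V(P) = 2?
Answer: 601/100 ≈ 6.0100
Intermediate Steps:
V(P) = -1 (V(P) = -3 + 2 = -1)
j(a) = -2/a
F = 6 (F = 9 + (-2 - 1) = 9 - 3 = 6)
u(r, R) = 6
N = -⅒ (N = -2/(-1)/(-20) = -2*(-1)*(-1/20) = 2*(-1/20) = -⅒ ≈ -0.10000)
u(10, 1/(-9)) + N² = 6 + (-⅒)² = 6 + 1/100 = 601/100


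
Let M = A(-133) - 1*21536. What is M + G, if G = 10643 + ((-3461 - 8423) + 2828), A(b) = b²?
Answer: -2260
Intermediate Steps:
G = 1587 (G = 10643 + (-11884 + 2828) = 10643 - 9056 = 1587)
M = -3847 (M = (-133)² - 1*21536 = 17689 - 21536 = -3847)
M + G = -3847 + 1587 = -2260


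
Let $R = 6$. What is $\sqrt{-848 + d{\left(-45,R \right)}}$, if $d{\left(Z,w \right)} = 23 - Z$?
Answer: $2 i \sqrt{195} \approx 27.928 i$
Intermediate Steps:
$\sqrt{-848 + d{\left(-45,R \right)}} = \sqrt{-848 + \left(23 - -45\right)} = \sqrt{-848 + \left(23 + 45\right)} = \sqrt{-848 + 68} = \sqrt{-780} = 2 i \sqrt{195}$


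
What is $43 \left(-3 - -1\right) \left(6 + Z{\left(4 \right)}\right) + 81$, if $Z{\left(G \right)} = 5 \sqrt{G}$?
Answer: $-1295$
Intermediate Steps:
$43 \left(-3 - -1\right) \left(6 + Z{\left(4 \right)}\right) + 81 = 43 \left(-3 - -1\right) \left(6 + 5 \sqrt{4}\right) + 81 = 43 \left(-3 + 1\right) \left(6 + 5 \cdot 2\right) + 81 = 43 \left(- 2 \left(6 + 10\right)\right) + 81 = 43 \left(\left(-2\right) 16\right) + 81 = 43 \left(-32\right) + 81 = -1376 + 81 = -1295$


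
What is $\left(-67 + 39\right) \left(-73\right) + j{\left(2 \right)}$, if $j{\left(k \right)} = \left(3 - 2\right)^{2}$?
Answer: $2045$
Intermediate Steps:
$j{\left(k \right)} = 1$ ($j{\left(k \right)} = 1^{2} = 1$)
$\left(-67 + 39\right) \left(-73\right) + j{\left(2 \right)} = \left(-67 + 39\right) \left(-73\right) + 1 = \left(-28\right) \left(-73\right) + 1 = 2044 + 1 = 2045$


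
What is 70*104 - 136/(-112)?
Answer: 101937/14 ≈ 7281.2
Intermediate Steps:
70*104 - 136/(-112) = 7280 - 136*(-1/112) = 7280 + 17/14 = 101937/14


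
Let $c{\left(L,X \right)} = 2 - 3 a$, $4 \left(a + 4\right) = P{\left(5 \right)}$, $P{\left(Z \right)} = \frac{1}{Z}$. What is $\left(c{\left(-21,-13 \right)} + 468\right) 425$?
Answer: $\frac{819145}{4} \approx 2.0479 \cdot 10^{5}$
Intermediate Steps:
$a = - \frac{79}{20}$ ($a = -4 + \frac{1}{4 \cdot 5} = -4 + \frac{1}{4} \cdot \frac{1}{5} = -4 + \frac{1}{20} = - \frac{79}{20} \approx -3.95$)
$c{\left(L,X \right)} = \frac{277}{20}$ ($c{\left(L,X \right)} = 2 - - \frac{237}{20} = 2 + \frac{237}{20} = \frac{277}{20}$)
$\left(c{\left(-21,-13 \right)} + 468\right) 425 = \left(\frac{277}{20} + 468\right) 425 = \frac{9637}{20} \cdot 425 = \frac{819145}{4}$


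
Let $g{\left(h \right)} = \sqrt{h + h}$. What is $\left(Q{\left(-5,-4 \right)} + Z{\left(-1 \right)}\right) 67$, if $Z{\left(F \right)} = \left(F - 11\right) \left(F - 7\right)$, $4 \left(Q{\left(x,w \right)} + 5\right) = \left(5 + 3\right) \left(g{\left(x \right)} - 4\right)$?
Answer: $5561 + 134 i \sqrt{10} \approx 5561.0 + 423.75 i$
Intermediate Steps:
$g{\left(h \right)} = \sqrt{2} \sqrt{h}$ ($g{\left(h \right)} = \sqrt{2 h} = \sqrt{2} \sqrt{h}$)
$Q{\left(x,w \right)} = -13 + 2 \sqrt{2} \sqrt{x}$ ($Q{\left(x,w \right)} = -5 + \frac{\left(5 + 3\right) \left(\sqrt{2} \sqrt{x} - 4\right)}{4} = -5 + \frac{8 \left(-4 + \sqrt{2} \sqrt{x}\right)}{4} = -5 + \frac{-32 + 8 \sqrt{2} \sqrt{x}}{4} = -5 + \left(-8 + 2 \sqrt{2} \sqrt{x}\right) = -13 + 2 \sqrt{2} \sqrt{x}$)
$Z{\left(F \right)} = \left(-11 + F\right) \left(-7 + F\right)$
$\left(Q{\left(-5,-4 \right)} + Z{\left(-1 \right)}\right) 67 = \left(\left(-13 + 2 \sqrt{2} \sqrt{-5}\right) + \left(77 + \left(-1\right)^{2} - -18\right)\right) 67 = \left(\left(-13 + 2 \sqrt{2} i \sqrt{5}\right) + \left(77 + 1 + 18\right)\right) 67 = \left(\left(-13 + 2 i \sqrt{10}\right) + 96\right) 67 = \left(83 + 2 i \sqrt{10}\right) 67 = 5561 + 134 i \sqrt{10}$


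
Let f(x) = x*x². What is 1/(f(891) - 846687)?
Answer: 1/706501284 ≈ 1.4154e-9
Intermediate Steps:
f(x) = x³
1/(f(891) - 846687) = 1/(891³ - 846687) = 1/(707347971 - 846687) = 1/706501284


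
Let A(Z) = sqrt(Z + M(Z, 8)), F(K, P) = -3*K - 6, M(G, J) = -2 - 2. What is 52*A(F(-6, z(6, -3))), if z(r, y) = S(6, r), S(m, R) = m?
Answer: 104*sqrt(2) ≈ 147.08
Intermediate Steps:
M(G, J) = -4
z(r, y) = 6
F(K, P) = -6 - 3*K
A(Z) = sqrt(-4 + Z) (A(Z) = sqrt(Z - 4) = sqrt(-4 + Z))
52*A(F(-6, z(6, -3))) = 52*sqrt(-4 + (-6 - 3*(-6))) = 52*sqrt(-4 + (-6 + 18)) = 52*sqrt(-4 + 12) = 52*sqrt(8) = 52*(2*sqrt(2)) = 104*sqrt(2)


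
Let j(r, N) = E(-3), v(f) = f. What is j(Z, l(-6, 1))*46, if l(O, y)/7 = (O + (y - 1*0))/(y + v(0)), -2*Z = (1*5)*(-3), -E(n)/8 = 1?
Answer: -368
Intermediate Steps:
E(n) = -8 (E(n) = -8*1 = -8)
Z = 15/2 (Z = -1*5*(-3)/2 = -5*(-3)/2 = -½*(-15) = 15/2 ≈ 7.5000)
l(O, y) = 7*(O + y)/y (l(O, y) = 7*((O + (y - 1*0))/(y + 0)) = 7*((O + (y + 0))/y) = 7*((O + y)/y) = 7*(O + y)/y)
j(r, N) = -8
j(Z, l(-6, 1))*46 = -8*46 = -368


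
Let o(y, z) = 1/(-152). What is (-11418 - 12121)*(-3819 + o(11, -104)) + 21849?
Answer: 13667451619/152 ≈ 8.9917e+7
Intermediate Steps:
o(y, z) = -1/152
(-11418 - 12121)*(-3819 + o(11, -104)) + 21849 = (-11418 - 12121)*(-3819 - 1/152) + 21849 = -23539*(-580489/152) + 21849 = 13664130571/152 + 21849 = 13667451619/152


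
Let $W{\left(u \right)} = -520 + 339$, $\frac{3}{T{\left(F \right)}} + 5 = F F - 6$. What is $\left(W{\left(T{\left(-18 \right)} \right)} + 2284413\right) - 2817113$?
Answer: $-532881$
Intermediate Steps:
$T{\left(F \right)} = \frac{3}{-11 + F^{2}}$ ($T{\left(F \right)} = \frac{3}{-5 + \left(F F - 6\right)} = \frac{3}{-5 + \left(F^{2} - 6\right)} = \frac{3}{-5 + \left(-6 + F^{2}\right)} = \frac{3}{-11 + F^{2}}$)
$W{\left(u \right)} = -181$
$\left(W{\left(T{\left(-18 \right)} \right)} + 2284413\right) - 2817113 = \left(-181 + 2284413\right) - 2817113 = 2284232 - 2817113 = -532881$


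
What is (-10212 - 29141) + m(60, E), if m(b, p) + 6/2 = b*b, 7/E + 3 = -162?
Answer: -35756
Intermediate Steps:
E = -7/165 (E = 7/(-3 - 162) = 7/(-165) = 7*(-1/165) = -7/165 ≈ -0.042424)
m(b, p) = -3 + b² (m(b, p) = -3 + b*b = -3 + b²)
(-10212 - 29141) + m(60, E) = (-10212 - 29141) + (-3 + 60²) = -39353 + (-3 + 3600) = -39353 + 3597 = -35756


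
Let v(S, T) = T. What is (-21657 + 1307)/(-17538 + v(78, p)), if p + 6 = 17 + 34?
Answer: 20350/17493 ≈ 1.1633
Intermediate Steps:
p = 45 (p = -6 + (17 + 34) = -6 + 51 = 45)
(-21657 + 1307)/(-17538 + v(78, p)) = (-21657 + 1307)/(-17538 + 45) = -20350/(-17493) = -20350*(-1/17493) = 20350/17493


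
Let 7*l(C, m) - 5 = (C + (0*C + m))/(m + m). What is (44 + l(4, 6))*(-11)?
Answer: -2959/6 ≈ -493.17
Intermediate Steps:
l(C, m) = 5/7 + (C + m)/(14*m) (l(C, m) = 5/7 + ((C + (0*C + m))/(m + m))/7 = 5/7 + ((C + (0 + m))/((2*m)))/7 = 5/7 + ((C + m)*(1/(2*m)))/7 = 5/7 + ((C + m)/(2*m))/7 = 5/7 + (C + m)/(14*m))
(44 + l(4, 6))*(-11) = (44 + (1/14)*(4 + 11*6)/6)*(-11) = (44 + (1/14)*(⅙)*(4 + 66))*(-11) = (44 + (1/14)*(⅙)*70)*(-11) = (44 + ⅚)*(-11) = (269/6)*(-11) = -2959/6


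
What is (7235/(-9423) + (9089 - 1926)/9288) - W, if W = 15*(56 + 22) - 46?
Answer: -3643448441/3241512 ≈ -1124.0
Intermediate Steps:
W = 1124 (W = 15*78 - 46 = 1170 - 46 = 1124)
(7235/(-9423) + (9089 - 1926)/9288) - W = (7235/(-9423) + (9089 - 1926)/9288) - 1*1124 = (7235*(-1/9423) + 7163*(1/9288)) - 1124 = (-7235/9423 + 7163/9288) - 1124 = 11047/3241512 - 1124 = -3643448441/3241512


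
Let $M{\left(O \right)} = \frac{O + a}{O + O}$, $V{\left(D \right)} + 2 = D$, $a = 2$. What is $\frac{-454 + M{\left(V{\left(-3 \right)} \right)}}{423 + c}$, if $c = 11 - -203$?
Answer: $- \frac{349}{490} \approx -0.71224$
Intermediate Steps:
$V{\left(D \right)} = -2 + D$
$M{\left(O \right)} = \frac{2 + O}{2 O}$ ($M{\left(O \right)} = \frac{O + 2}{O + O} = \frac{2 + O}{2 O}$)
$c = 214$ ($c = 11 + 203 = 214$)
$\frac{-454 + M{\left(V{\left(-3 \right)} \right)}}{423 + c} = \frac{-454 + \frac{2 - 5}{2 \left(-2 - 3\right)}}{423 + 214} = \frac{-454 + \frac{2 - 5}{2 \left(-5\right)}}{637} = \left(-454 + \frac{1}{2} \left(- \frac{1}{5}\right) \left(-3\right)\right) \frac{1}{637} = \left(-454 + \frac{3}{10}\right) \frac{1}{637} = \left(- \frac{4537}{10}\right) \frac{1}{637} = - \frac{349}{490}$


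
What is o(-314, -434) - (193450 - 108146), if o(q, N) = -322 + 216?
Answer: -85410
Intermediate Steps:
o(q, N) = -106
o(-314, -434) - (193450 - 108146) = -106 - (193450 - 108146) = -106 - 1*85304 = -106 - 85304 = -85410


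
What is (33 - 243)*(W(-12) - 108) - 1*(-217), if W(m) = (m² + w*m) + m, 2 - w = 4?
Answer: -9863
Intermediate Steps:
w = -2 (w = 2 - 1*4 = 2 - 4 = -2)
W(m) = m² - m (W(m) = (m² - 2*m) + m = m² - m)
(33 - 243)*(W(-12) - 108) - 1*(-217) = (33 - 243)*(-12*(-1 - 12) - 108) - 1*(-217) = -210*(-12*(-13) - 108) + 217 = -210*(156 - 108) + 217 = -210*48 + 217 = -10080 + 217 = -9863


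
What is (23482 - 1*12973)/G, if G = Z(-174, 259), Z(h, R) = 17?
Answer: 10509/17 ≈ 618.18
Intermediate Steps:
G = 17
(23482 - 1*12973)/G = (23482 - 1*12973)/17 = (23482 - 12973)*(1/17) = 10509*(1/17) = 10509/17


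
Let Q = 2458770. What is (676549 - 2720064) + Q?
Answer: 415255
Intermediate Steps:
(676549 - 2720064) + Q = (676549 - 2720064) + 2458770 = -2043515 + 2458770 = 415255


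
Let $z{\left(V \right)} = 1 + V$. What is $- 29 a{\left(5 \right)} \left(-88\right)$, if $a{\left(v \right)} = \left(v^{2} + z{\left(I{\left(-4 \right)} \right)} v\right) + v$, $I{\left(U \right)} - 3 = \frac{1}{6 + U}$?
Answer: $133980$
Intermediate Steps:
$I{\left(U \right)} = 3 + \frac{1}{6 + U}$
$a{\left(v \right)} = v^{2} + \frac{11 v}{2}$ ($a{\left(v \right)} = \left(v^{2} + \left(1 + \frac{19 + 3 \left(-4\right)}{6 - 4}\right) v\right) + v = \left(v^{2} + \left(1 + \frac{19 - 12}{2}\right) v\right) + v = \left(v^{2} + \left(1 + \frac{1}{2} \cdot 7\right) v\right) + v = \left(v^{2} + \left(1 + \frac{7}{2}\right) v\right) + v = \left(v^{2} + \frac{9 v}{2}\right) + v = v^{2} + \frac{11 v}{2}$)
$- 29 a{\left(5 \right)} \left(-88\right) = - 29 \cdot \frac{1}{2} \cdot 5 \left(11 + 2 \cdot 5\right) \left(-88\right) = - 29 \cdot \frac{1}{2} \cdot 5 \left(11 + 10\right) \left(-88\right) = - 29 \cdot \frac{1}{2} \cdot 5 \cdot 21 \left(-88\right) = \left(-29\right) \frac{105}{2} \left(-88\right) = \left(- \frac{3045}{2}\right) \left(-88\right) = 133980$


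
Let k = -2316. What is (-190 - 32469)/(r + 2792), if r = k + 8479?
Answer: -32659/8955 ≈ -3.6470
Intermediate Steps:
r = 6163 (r = -2316 + 8479 = 6163)
(-190 - 32469)/(r + 2792) = (-190 - 32469)/(6163 + 2792) = -32659/8955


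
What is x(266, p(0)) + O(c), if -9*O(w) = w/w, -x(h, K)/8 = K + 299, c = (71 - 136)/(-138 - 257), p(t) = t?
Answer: -21529/9 ≈ -2392.1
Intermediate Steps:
c = 13/79 (c = -65/(-395) = -65*(-1/395) = 13/79 ≈ 0.16456)
x(h, K) = -2392 - 8*K (x(h, K) = -8*(K + 299) = -8*(299 + K) = -2392 - 8*K)
O(w) = -1/9 (O(w) = -w/(9*w) = -1/9*1 = -1/9)
x(266, p(0)) + O(c) = (-2392 - 8*0) - 1/9 = (-2392 + 0) - 1/9 = -2392 - 1/9 = -21529/9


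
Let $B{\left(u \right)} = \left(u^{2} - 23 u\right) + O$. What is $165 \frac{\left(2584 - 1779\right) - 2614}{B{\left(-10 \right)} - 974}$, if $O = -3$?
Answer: $\frac{298485}{647} \approx 461.34$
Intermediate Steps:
$B{\left(u \right)} = -3 + u^{2} - 23 u$ ($B{\left(u \right)} = \left(u^{2} - 23 u\right) - 3 = -3 + u^{2} - 23 u$)
$165 \frac{\left(2584 - 1779\right) - 2614}{B{\left(-10 \right)} - 974} = 165 \frac{\left(2584 - 1779\right) - 2614}{\left(-3 + \left(-10\right)^{2} - -230\right) - 974} = 165 \frac{805 - 2614}{\left(-3 + 100 + 230\right) - 974} = 165 \left(- \frac{1809}{327 - 974}\right) = 165 \left(- \frac{1809}{-647}\right) = 165 \left(\left(-1809\right) \left(- \frac{1}{647}\right)\right) = 165 \cdot \frac{1809}{647} = \frac{298485}{647}$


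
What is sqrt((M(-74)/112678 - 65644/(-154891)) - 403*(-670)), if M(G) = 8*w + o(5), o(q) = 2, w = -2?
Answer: sqrt(20561328223954945206550881)/8726404049 ≈ 519.63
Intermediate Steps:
M(G) = -14 (M(G) = 8*(-2) + 2 = -16 + 2 = -14)
sqrt((M(-74)/112678 - 65644/(-154891)) - 403*(-670)) = sqrt((-14/112678 - 65644/(-154891)) - 403*(-670)) = sqrt((-14*1/112678 - 65644*(-1/154891)) + 270010) = sqrt((-7/56339 + 65644/154891) + 270010) = sqrt(3697233079/8726404049 + 270010) = sqrt(2356220054503569/8726404049) = sqrt(20561328223954945206550881)/8726404049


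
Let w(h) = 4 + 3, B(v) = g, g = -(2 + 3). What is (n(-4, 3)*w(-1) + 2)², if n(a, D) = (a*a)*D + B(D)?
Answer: 91809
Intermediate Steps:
g = -5 (g = -1*5 = -5)
B(v) = -5
w(h) = 7
n(a, D) = -5 + D*a² (n(a, D) = (a*a)*D - 5 = a²*D - 5 = D*a² - 5 = -5 + D*a²)
(n(-4, 3)*w(-1) + 2)² = ((-5 + 3*(-4)²)*7 + 2)² = ((-5 + 3*16)*7 + 2)² = ((-5 + 48)*7 + 2)² = (43*7 + 2)² = (301 + 2)² = 303² = 91809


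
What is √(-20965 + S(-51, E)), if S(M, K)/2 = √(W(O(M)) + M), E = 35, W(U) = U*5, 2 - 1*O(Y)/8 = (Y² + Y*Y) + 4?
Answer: √(-20965 + 2*I*√208211) ≈ 3.151 + 144.83*I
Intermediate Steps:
O(Y) = -16 - 16*Y² (O(Y) = 16 - 8*((Y² + Y*Y) + 4) = 16 - 8*((Y² + Y²) + 4) = 16 - 8*(2*Y² + 4) = 16 - 8*(4 + 2*Y²) = 16 + (-32 - 16*Y²) = -16 - 16*Y²)
W(U) = 5*U
S(M, K) = 2*√(-80 + M - 80*M²) (S(M, K) = 2*√(5*(-16 - 16*M²) + M) = 2*√((-80 - 80*M²) + M) = 2*√(-80 + M - 80*M²))
√(-20965 + S(-51, E)) = √(-20965 + 2*√(-80 - 51 - 80*(-51)²)) = √(-20965 + 2*√(-80 - 51 - 80*2601)) = √(-20965 + 2*√(-80 - 51 - 208080)) = √(-20965 + 2*√(-208211)) = √(-20965 + 2*(I*√208211)) = √(-20965 + 2*I*√208211)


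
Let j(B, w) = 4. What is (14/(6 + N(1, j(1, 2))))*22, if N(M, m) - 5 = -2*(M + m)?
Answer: 308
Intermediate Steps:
N(M, m) = 5 - 2*M - 2*m (N(M, m) = 5 - 2*(M + m) = 5 + (-2*M - 2*m) = 5 - 2*M - 2*m)
(14/(6 + N(1, j(1, 2))))*22 = (14/(6 + (5 - 2*1 - 2*4)))*22 = (14/(6 + (5 - 2 - 8)))*22 = (14/(6 - 5))*22 = (14/1)*22 = (14*1)*22 = 14*22 = 308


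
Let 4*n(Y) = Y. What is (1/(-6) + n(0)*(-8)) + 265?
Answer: 1589/6 ≈ 264.83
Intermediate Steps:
n(Y) = Y/4
(1/(-6) + n(0)*(-8)) + 265 = (1/(-6) + ((¼)*0)*(-8)) + 265 = (-⅙ + 0*(-8)) + 265 = (-⅙ + 0) + 265 = -⅙ + 265 = 1589/6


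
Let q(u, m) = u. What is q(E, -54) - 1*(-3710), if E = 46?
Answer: 3756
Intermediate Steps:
q(E, -54) - 1*(-3710) = 46 - 1*(-3710) = 46 + 3710 = 3756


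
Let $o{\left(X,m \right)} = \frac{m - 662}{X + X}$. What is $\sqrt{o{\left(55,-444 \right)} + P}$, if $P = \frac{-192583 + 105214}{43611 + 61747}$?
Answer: $\frac{i \sqrt{3020339402410}}{526790} \approx 3.2991 i$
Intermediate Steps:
$P = - \frac{87369}{105358} \approx -0.82926$
$o{\left(X,m \right)} = \frac{-662 + m}{2 X}$
$\sqrt{o{\left(55,-444 \right)} + P} = \sqrt{\frac{-662 - 444}{2 \cdot 55} - \frac{87369}{105358}} = \sqrt{\frac{1}{2} \cdot \frac{1}{55} \left(-1106\right) - \frac{87369}{105358}} = \sqrt{- \frac{553}{55} - \frac{87369}{105358}} = \sqrt{- \frac{5733479}{526790}} = \frac{i \sqrt{3020339402410}}{526790}$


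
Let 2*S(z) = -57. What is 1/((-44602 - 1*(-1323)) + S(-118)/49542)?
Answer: -33028/1429418831 ≈ -2.3106e-5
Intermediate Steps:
S(z) = -57/2 (S(z) = (½)*(-57) = -57/2)
1/((-44602 - 1*(-1323)) + S(-118)/49542) = 1/((-44602 - 1*(-1323)) - 57/2/49542) = 1/((-44602 + 1323) - 57/2*1/49542) = 1/(-43279 - 19/33028) = 1/(-1429418831/33028) = -33028/1429418831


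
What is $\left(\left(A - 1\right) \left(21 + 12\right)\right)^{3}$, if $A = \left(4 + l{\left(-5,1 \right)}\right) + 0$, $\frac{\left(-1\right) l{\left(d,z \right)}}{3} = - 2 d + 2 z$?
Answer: $-1291467969$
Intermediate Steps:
$l{\left(d,z \right)} = - 6 z + 6 d$ ($l{\left(d,z \right)} = - 3 \left(- 2 d + 2 z\right) = - 6 z + 6 d$)
$A = -32$ ($A = \left(4 + \left(\left(-6\right) 1 + 6 \left(-5\right)\right)\right) + 0 = \left(4 - 36\right) + 0 = -32 + 0 = -32$)
$\left(\left(A - 1\right) \left(21 + 12\right)\right)^{3} = \left(\left(-32 - 1\right) \left(21 + 12\right)\right)^{3} = \left(\left(-33\right) 33\right)^{3} = \left(-1089\right)^{3} = -1291467969$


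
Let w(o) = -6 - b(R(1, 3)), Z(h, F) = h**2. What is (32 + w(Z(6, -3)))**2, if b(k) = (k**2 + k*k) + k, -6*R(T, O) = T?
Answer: 55225/81 ≈ 681.79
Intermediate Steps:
R(T, O) = -T/6
b(k) = k + 2*k**2 (b(k) = (k**2 + k**2) + k = 2*k**2 + k = k + 2*k**2)
w(o) = -53/9 (w(o) = -6 - (-1/6*1)*(1 + 2*(-1/6*1)) = -6 - (-1)*(1 + 2*(-1/6))/6 = -6 - (-1)*(1 - 1/3)/6 = -6 - (-1)*2/(6*3) = -6 - 1*(-1/9) = -6 + 1/9 = -53/9)
(32 + w(Z(6, -3)))**2 = (32 - 53/9)**2 = (235/9)**2 = 55225/81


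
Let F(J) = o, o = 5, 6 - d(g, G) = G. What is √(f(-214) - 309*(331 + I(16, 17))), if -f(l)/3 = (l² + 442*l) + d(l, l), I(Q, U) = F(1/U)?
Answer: 2*√10473 ≈ 204.68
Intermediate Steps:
d(g, G) = 6 - G
F(J) = 5
I(Q, U) = 5
f(l) = -18 - 1323*l - 3*l² (f(l) = -3*((l² + 442*l) + (6 - l)) = -3*(6 + l² + 441*l) = -18 - 1323*l - 3*l²)
√(f(-214) - 309*(331 + I(16, 17))) = √((-18 - 1323*(-214) - 3*(-214)²) - 309*(331 + 5)) = √((-18 + 283122 - 3*45796) - 309*336) = √((-18 + 283122 - 137388) - 103824) = √(145716 - 103824) = √41892 = 2*√10473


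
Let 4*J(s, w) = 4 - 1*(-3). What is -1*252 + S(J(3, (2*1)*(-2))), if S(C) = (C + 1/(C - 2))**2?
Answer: -3951/16 ≈ -246.94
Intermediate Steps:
J(s, w) = 7/4 (J(s, w) = (4 - 1*(-3))/4 = (4 + 3)/4 = (1/4)*7 = 7/4)
S(C) = (C + 1/(-2 + C))**2
-1*252 + S(J(3, (2*1)*(-2))) = -1*252 + (1 + (7/4)**2 - 2*7/4)**2/(-2 + 7/4)**2 = -252 + (1 + 49/16 - 7/2)**2/(-1/4)**2 = -252 + 16*(9/16)**2 = -252 + 16*(81/256) = -252 + 81/16 = -3951/16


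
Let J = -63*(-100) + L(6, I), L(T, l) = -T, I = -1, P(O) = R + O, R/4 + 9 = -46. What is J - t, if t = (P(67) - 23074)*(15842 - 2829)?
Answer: 302259245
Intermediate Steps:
R = -220 (R = -36 + 4*(-46) = -36 - 184 = -220)
P(O) = -220 + O
t = -302252951 (t = ((-220 + 67) - 23074)*(15842 - 2829) = (-153 - 23074)*13013 = -23227*13013 = -302252951)
J = 6294 (J = -63*(-100) - 1*6 = 6300 - 6 = 6294)
J - t = 6294 - 1*(-302252951) = 6294 + 302252951 = 302259245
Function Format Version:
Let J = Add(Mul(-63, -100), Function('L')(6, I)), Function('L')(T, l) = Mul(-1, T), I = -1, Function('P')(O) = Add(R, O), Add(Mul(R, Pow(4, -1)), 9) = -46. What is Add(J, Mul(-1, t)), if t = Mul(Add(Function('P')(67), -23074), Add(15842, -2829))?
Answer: 302259245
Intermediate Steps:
R = -220 (R = Add(-36, Mul(4, -46)) = Add(-36, -184) = -220)
Function('P')(O) = Add(-220, O)
t = -302252951 (t = Mul(Add(Add(-220, 67), -23074), Add(15842, -2829)) = Mul(Add(-153, -23074), 13013) = Mul(-23227, 13013) = -302252951)
J = 6294 (J = Add(Mul(-63, -100), Mul(-1, 6)) = Add(6300, -6) = 6294)
Add(J, Mul(-1, t)) = Add(6294, Mul(-1, -302252951)) = Add(6294, 302252951) = 302259245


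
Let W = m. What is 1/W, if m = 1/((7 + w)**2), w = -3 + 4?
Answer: 64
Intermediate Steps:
w = 1
m = 1/64 (m = 1/((7 + 1)**2) = 1/(8**2) = 1/64 ≈ 0.015625)
W = 1/64 ≈ 0.015625
1/W = 1/(1/64) = 64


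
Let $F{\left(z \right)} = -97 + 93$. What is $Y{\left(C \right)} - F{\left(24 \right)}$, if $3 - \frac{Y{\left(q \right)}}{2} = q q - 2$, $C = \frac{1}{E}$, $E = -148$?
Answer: $\frac{153327}{10952} \approx 14.0$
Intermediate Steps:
$F{\left(z \right)} = -4$
$C = - \frac{1}{148}$ ($C = \frac{1}{-148} = - \frac{1}{148} \approx -0.0067568$)
$Y{\left(q \right)} = 10 - 2 q^{2}$ ($Y{\left(q \right)} = 6 - 2 \left(q q - 2\right) = 6 - 2 \left(q^{2} - 2\right) = 6 - 2 \left(-2 + q^{2}\right) = 6 - \left(-4 + 2 q^{2}\right) = 10 - 2 q^{2}$)
$Y{\left(C \right)} - F{\left(24 \right)} = \left(10 - 2 \left(- \frac{1}{148}\right)^{2}\right) - -4 = \left(10 - \frac{1}{10952}\right) + 4 = \frac{109519}{10952} + 4 = \frac{153327}{10952}$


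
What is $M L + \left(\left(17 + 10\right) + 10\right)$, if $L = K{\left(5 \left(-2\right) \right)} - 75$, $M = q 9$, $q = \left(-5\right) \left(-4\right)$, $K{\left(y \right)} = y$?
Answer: $-15263$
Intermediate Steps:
$q = 20$
$M = 180$ ($M = 20 \cdot 9 = 180$)
$L = -85$ ($L = 5 \left(-2\right) - 75 = -10 - 75 = -85$)
$M L + \left(\left(17 + 10\right) + 10\right) = 180 \left(-85\right) + \left(\left(17 + 10\right) + 10\right) = -15300 + \left(27 + 10\right) = -15300 + 37 = -15263$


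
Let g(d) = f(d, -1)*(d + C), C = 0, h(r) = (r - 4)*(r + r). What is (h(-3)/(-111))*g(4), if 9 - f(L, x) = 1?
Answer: -448/37 ≈ -12.108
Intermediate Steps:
h(r) = 2*r*(-4 + r) (h(r) = (-4 + r)*(2*r) = 2*r*(-4 + r))
f(L, x) = 8 (f(L, x) = 9 - 1*1 = 9 - 1 = 8)
g(d) = 8*d (g(d) = 8*(d + 0) = 8*d)
(h(-3)/(-111))*g(4) = ((2*(-3)*(-4 - 3))/(-111))*(8*4) = ((2*(-3)*(-7))*(-1/111))*32 = (42*(-1/111))*32 = -14/37*32 = -448/37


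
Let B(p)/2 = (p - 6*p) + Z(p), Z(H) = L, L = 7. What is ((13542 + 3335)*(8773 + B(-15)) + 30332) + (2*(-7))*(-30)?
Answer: 150860501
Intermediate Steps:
Z(H) = 7
B(p) = 14 - 10*p (B(p) = 2*((p - 6*p) + 7) = 2*(-5*p + 7) = 2*(7 - 5*p) = 14 - 10*p)
((13542 + 3335)*(8773 + B(-15)) + 30332) + (2*(-7))*(-30) = ((13542 + 3335)*(8773 + (14 - 10*(-15))) + 30332) + (2*(-7))*(-30) = (16877*(8773 + (14 + 150)) + 30332) - 14*(-30) = (16877*(8773 + 164) + 30332) + 420 = (16877*8937 + 30332) + 420 = (150829749 + 30332) + 420 = 150860081 + 420 = 150860501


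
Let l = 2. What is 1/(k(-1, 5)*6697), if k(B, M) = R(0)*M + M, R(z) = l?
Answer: 1/100455 ≈ 9.9547e-6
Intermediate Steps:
R(z) = 2
k(B, M) = 3*M (k(B, M) = 2*M + M = 3*M)
1/(k(-1, 5)*6697) = 1/((3*5)*6697) = 1/(15*6697) = 1/100455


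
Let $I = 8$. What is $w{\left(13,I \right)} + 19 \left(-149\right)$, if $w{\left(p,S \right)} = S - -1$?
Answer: $-2822$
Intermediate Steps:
$w{\left(p,S \right)} = 1 + S$ ($w{\left(p,S \right)} = S + 1 = 1 + S$)
$w{\left(13,I \right)} + 19 \left(-149\right) = \left(1 + 8\right) + 19 \left(-149\right) = 9 - 2831 = -2822$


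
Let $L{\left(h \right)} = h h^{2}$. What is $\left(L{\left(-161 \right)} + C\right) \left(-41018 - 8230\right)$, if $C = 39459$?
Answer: $203582465856$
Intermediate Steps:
$L{\left(h \right)} = h^{3}$
$\left(L{\left(-161 \right)} + C\right) \left(-41018 - 8230\right) = \left(\left(-161\right)^{3} + 39459\right) \left(-41018 - 8230\right) = \left(-4173281 + 39459\right) \left(-49248\right) = \left(-4133822\right) \left(-49248\right) = 203582465856$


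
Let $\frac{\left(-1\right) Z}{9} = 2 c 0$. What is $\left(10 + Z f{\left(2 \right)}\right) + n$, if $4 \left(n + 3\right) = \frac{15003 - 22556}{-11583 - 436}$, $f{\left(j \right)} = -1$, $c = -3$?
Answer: $\frac{49155}{6868} \approx 7.1571$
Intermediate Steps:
$Z = 0$ ($Z = - 9 \cdot 2 \left(-3\right) 0 = - 9 \left(\left(-6\right) 0\right) = \left(-9\right) 0 = 0$)
$n = - \frac{19525}{6868}$ ($n = -3 + \frac{\left(15003 - 22556\right) \frac{1}{-11583 - 436}}{4} = -3 + \frac{\left(-7553\right) \frac{1}{-12019}}{4} = -3 + \frac{\left(-7553\right) \left(- \frac{1}{12019}\right)}{4} = -3 + \frac{1}{4} \cdot \frac{1079}{1717} = -3 + \frac{1079}{6868} = - \frac{19525}{6868} \approx -2.8429$)
$\left(10 + Z f{\left(2 \right)}\right) + n = \left(10 + 0 \left(-1\right)\right) - \frac{19525}{6868} = \left(10 + 0\right) - \frac{19525}{6868} = 10 - \frac{19525}{6868} = \frac{49155}{6868}$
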